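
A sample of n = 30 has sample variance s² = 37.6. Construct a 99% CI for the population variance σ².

df = 29. χ²_{0.005} = 52.336, χ²_{0.995} = 13.121. CI for σ² = ((n-1)s²/χ²_{α/2}, (n-1)s²/χ²_{1-α/2}) = (29·37.6/52.336, 29·37.6/13.121) = (20.83, 83.1)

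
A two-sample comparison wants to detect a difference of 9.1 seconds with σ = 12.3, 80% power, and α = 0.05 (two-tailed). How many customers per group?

n per group = 2(z_α/2 + z_β)²σ²/d² = 2×(1.96 + 0.84)²×12.3²/9.1² = 28.6 → n = 29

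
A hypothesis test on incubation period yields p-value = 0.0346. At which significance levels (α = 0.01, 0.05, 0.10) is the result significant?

p = 0.0346. Significant at: α = 0.05, 0.1.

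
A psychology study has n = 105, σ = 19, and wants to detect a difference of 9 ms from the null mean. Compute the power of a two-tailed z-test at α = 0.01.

SE = σ/√n = 19/√105 = 1.854. Non-centrality λ = d/SE = 9/1.854 = 4.854. Power ≈ Φ(λ - z_{α/2}) = Φ(4.854 - 2.576) = Φ(2.278) = 0.989.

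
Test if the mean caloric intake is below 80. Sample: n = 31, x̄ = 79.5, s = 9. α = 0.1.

t = (79.5 - 80)/(9/√31) = -0.309, df = 30. Critical t = -1.31. Fail to reject H₀.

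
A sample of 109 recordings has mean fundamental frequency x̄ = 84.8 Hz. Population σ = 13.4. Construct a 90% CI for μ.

CI = x̄ ± z*(σ/√n) = 84.8 ± 1.645(13.4/√109) = 84.8 ± 2.11 = (82.69, 86.91)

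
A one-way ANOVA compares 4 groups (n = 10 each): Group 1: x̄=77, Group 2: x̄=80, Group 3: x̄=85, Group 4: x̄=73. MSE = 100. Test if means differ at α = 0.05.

Grand mean = 78.75. SS_between = 767.5, MS_between = 255.83. F = 2.558, F_crit ≈ 2.866. Fail to reject H₀.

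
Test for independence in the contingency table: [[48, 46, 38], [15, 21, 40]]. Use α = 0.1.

χ² = 12.494. df = 2, critical = 4.605. Reject H₀. Variables are dependent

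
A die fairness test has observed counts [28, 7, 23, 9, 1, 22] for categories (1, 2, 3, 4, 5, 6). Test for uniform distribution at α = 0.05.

Expected = 15 each. χ² = Σ(O-E)²/E = 38.533. df = 5, critical value = 11.07. Reject H₀.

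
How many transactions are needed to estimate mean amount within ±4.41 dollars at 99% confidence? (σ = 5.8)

n = (z*σ/E)² = (2.576×5.8/4.41)² = 11.5 → n = 12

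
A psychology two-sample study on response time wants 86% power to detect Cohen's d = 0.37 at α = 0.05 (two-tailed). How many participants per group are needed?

z_{α/2} = 1.96, z_β = Φ⁻¹(0.86) = 1.08. For small effect (d = 0.37): n per group = 2(z_{α/2} + z_β)²/d² = 2(1.96 + 1.08)²/0.37² = 135.01 → 136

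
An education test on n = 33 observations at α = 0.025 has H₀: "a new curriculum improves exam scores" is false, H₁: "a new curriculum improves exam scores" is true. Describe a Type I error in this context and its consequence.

Type I error: rejecting H₀ when it is true — concluding that a new curriculum improves exam scores when in fact it is not. Consequence: adopting a curriculum that gives no real benefit — disruption for nothing.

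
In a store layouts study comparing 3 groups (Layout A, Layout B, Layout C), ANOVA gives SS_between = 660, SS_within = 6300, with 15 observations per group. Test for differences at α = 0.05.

df_between = 2, df_within = 42. F = MS_between/MS_within = 330.0/150.0 = 2.2. F_crit ≈ 3.22. Fail to reject H₀.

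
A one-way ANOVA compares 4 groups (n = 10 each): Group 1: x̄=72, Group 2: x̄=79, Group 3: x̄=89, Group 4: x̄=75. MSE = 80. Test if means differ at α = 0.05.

Grand mean = 78.75. SS_between = 1647.5, MS_between = 549.17. F = 6.865, F_crit ≈ 2.866. Reject H₀.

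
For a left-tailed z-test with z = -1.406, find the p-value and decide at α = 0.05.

p = P(Z < -1.406) = Φ(-1.406) ≈ 0.0799. Since p ≥ 0.05, fail to reject H₀ (not significant) at α = 0.05.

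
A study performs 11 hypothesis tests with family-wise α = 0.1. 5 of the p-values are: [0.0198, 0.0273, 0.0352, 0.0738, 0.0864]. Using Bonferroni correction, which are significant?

Bonferroni α = 0.1/11 = 0.00909. None of the given p-values are significant.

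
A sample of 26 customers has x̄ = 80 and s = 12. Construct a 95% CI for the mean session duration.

CI = x̄ ± t*(s/√n) = 80 ± 2.06(12/√26) = (75.15, 84.85)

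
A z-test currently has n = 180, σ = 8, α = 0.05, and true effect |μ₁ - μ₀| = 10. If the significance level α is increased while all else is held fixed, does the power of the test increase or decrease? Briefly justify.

Power increases: a larger α lowers the critical value, so more of the H₁ sampling distribution falls in the rejection region.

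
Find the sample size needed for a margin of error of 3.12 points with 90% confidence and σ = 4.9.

n = (z*σ/E)² = (1.645×4.9/3.12)² = 6.7 → n = 7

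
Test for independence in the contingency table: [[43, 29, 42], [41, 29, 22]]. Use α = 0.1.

χ² = 3.994. df = 2, critical = 4.605. Fail to reject H₀. No evidence of dependence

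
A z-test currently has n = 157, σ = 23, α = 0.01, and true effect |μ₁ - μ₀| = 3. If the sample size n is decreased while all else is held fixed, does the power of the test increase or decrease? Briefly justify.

Power decreases: a smaller n inflates the standard error σ/√n, pulling the sampling distribution under H₁ back toward the critical value.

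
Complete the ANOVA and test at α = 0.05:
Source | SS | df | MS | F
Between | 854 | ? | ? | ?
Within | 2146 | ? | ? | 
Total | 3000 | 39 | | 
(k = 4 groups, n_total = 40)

df_between = 3, df_within = 36. MS_between = 284.67, MS_within = 59.61. F = 4.775, F_crit ≈ 2.866. Reject H₀.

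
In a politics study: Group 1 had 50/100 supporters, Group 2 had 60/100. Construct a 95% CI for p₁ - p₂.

p̂₁ = 0.5, p̂₂ = 0.6. Difference = -0.1. CI = (-0.237, 0.037)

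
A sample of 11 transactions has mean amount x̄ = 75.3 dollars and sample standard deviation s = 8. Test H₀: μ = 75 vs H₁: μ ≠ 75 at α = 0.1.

t = (x̄ - μ₀)/(s/√n) = (75.3 - 75)/(8/√11) = 0.124. df = 10, critical t = ±1.812. Fail to reject H₀.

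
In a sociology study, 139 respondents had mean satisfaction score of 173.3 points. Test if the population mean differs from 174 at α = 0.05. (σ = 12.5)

z = (x̄ - μ₀)/(σ/√n) = (173.3 - 174)/(12.5/√139) = -0.66. Critical value: ±1.96. Since |-0.66| ≤ 1.96, Fail to reject H₀.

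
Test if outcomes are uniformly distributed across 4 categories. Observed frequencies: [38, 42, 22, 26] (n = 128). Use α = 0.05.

Expected = 32 each. χ² = Σ(O-E)²/E = 8.5. df = 3, critical value = 7.815. Reject H₀.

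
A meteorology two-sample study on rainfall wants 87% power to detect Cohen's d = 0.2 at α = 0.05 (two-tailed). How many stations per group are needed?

z_{α/2} = 1.96, z_β = Φ⁻¹(0.87) = 1.126. For small effect (d = 0.2): n per group = 2(z_{α/2} + z_β)²/d² = 2(1.96 + 1.126)²/0.2² = 476.2 → 477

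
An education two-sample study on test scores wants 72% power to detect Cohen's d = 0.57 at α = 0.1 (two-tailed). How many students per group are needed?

z_{α/2} = 1.645, z_β = Φ⁻¹(0.72) = 0.583. For medium effect (d = 0.57): n per group = 2(z_{α/2} + z_β)²/d² = 2(1.645 + 0.583)²/0.57² = 30.6 → 31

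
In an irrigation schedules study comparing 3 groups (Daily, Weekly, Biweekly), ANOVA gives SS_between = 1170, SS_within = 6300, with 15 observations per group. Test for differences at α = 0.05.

df_between = 2, df_within = 42. F = MS_between/MS_within = 585.0/150.0 = 3.9. F_crit ≈ 3.22. Reject H₀. At least one mean differs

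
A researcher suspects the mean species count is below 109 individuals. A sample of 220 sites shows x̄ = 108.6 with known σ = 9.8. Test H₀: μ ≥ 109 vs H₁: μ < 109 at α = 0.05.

z = -0.605. Critical value: -1.645. Fail to reject H₀.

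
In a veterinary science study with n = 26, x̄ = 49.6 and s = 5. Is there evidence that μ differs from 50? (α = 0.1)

t = (x̄ - μ₀)/(s/√n) = (49.6 - 50)/(5/√26) = -0.408. df = 25, critical t = ±1.708. Fail to reject H₀.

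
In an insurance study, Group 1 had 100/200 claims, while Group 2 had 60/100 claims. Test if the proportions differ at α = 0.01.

p̂₁ = 0.5, p̂₂ = 0.6, pooled p̂ = 0.533. z = -1.637. Critical: ±2.576. Fail to reject H₀.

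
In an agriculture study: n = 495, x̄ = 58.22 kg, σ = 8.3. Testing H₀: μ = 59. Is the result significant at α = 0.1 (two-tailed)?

z = (58.22 - 59)/(8.3/√495) = -2.091. Since |z| > 1.645, significant at α = 0.1.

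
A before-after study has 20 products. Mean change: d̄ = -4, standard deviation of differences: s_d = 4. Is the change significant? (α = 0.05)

t = d̄/(s_d/√n) = -4/(4/√20) = -4.472. df = 19, critical t = ±2.093. Reject H₀.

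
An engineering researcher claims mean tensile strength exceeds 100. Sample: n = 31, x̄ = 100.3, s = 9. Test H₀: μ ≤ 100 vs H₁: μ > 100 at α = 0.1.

t = (100.3 - 100)/(9/√31) = 0.186, df = 30. Critical t = 1.31. Fail to reject H₀.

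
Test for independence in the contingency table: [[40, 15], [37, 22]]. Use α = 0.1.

χ² = 1.302. df = 1, critical = 2.706. Fail to reject H₀. No evidence of dependence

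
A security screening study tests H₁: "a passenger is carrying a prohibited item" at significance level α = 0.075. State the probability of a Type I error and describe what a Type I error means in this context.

P(Type I error) = α = 0.075. A Type I error is rejecting H₀ when H₀ is actually true (false positive) — here, concluding that a passenger is carrying a prohibited item when in fact this is not the case. Consequence: detaining an innocent passenger — delay and inconvenience.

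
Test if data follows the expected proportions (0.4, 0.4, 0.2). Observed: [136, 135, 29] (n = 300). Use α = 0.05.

Expected: [120.0, 120.0, 60.0]. χ² = 20.025. df = 2, critical = 5.991. Reject H₀.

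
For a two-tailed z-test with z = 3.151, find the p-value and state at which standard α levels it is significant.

p = 2·P(Z > |3.151|) = 2·(1 - Φ(3.151)) ≈ 0.0016. Significant at α = 0.1; Significant at α = 0.05; Significant at α = 0.01.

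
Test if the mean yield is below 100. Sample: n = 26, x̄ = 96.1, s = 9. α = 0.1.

t = (96.1 - 100)/(9/√26) = -2.21, df = 25. Critical t = -1.316. Reject H₀.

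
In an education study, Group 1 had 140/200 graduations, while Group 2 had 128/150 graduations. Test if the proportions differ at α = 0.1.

p̂₁ = 0.7, p̂₂ = 0.853, pooled p̂ = 0.766. z = -3.352. Critical: ±1.645. Reject H₀.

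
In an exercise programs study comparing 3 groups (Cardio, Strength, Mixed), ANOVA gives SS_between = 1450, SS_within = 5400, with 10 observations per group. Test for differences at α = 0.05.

df_between = 2, df_within = 27. F = MS_between/MS_within = 725.0/200.0 = 3.625. F_crit ≈ 3.354. Reject H₀. At least one mean differs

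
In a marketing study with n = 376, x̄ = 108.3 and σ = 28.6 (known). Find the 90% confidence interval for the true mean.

CI = x̄ ± z*(σ/√n) = 108.3 ± 1.645(28.6/√376) = 108.3 ± 2.43 = (105.87, 110.73)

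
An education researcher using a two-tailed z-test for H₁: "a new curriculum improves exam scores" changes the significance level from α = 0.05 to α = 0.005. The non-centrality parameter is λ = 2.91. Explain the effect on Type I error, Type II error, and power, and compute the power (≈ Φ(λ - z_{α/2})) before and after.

Decreasing α from 0.05 to 0.005:
• Type I error rate decreases (α is the Type I rate by definition).
• Critical value moves from z_{α/2} = 1.96 to 2.807, so power = Φ(λ - z_{α/2}) goes from Φ(2.91 - 1.96) = 0.829 to Φ(2.91 - 2.807) = 0.541.
• Type II error rate β = 1 - power therefore increases (0.171 → 0.459).
Appropriate when false positives are costly — here, adopting a curriculum that gives no real benefit — disruption for nothing.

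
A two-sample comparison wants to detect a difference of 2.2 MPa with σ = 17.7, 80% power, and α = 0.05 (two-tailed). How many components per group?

n per group = 2(z_α/2 + z_β)²σ²/d² = 2×(1.96 + 0.84)²×17.7²/2.2² = 1015.0 → n = 1015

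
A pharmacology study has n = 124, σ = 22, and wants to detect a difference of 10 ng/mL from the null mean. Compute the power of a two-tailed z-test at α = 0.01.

SE = σ/√n = 22/√124 = 1.976. Non-centrality λ = d/SE = 10/1.976 = 5.062. Power ≈ Φ(λ - z_{α/2}) = Φ(5.062 - 2.576) = Φ(2.486) = 0.994.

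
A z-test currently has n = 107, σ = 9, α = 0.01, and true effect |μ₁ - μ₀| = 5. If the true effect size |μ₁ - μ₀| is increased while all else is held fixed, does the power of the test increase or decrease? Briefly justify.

Power increases: a larger true effect increases the non-centrality λ = |μ₁ - μ₀|/(σ/√n).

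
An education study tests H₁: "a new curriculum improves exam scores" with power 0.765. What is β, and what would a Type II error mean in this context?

β = 1 - power = 1 - 0.765 = 0.235. A Type II error is failing to reject H₀ when H₀ is false (false negative) — here, failing to conclude that a new curriculum improves exam scores when in fact it is true. Consequence: keeping the old curriculum when the new one would have helped students.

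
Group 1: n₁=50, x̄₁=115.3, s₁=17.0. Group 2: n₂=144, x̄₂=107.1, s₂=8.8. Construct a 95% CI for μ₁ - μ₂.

Difference = 8.2. SE = √(17.0²/50 + 8.8²/144) = 2.514. CI = (3.27, 13.13)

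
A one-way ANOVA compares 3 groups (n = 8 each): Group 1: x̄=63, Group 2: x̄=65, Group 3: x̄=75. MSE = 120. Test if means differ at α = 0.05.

Grand mean = 67.67. SS_between = 661.33, MS_between = 330.67. F = 2.756, F_crit ≈ 3.467. Fail to reject H₀.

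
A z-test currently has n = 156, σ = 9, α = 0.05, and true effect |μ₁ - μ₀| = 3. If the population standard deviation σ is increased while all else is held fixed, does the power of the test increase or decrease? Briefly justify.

Power decreases: a larger σ inflates the standard error σ/√n, pulling the sampling distribution under H₁ back toward the critical value.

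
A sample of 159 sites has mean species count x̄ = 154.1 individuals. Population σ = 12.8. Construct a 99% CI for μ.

CI = x̄ ± z*(σ/√n) = 154.1 ± 2.576(12.8/√159) = 154.1 ± 2.61 = (151.49, 156.71)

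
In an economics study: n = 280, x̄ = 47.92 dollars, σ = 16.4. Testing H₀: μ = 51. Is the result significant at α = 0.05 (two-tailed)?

z = (47.92 - 51)/(16.4/√280) = -3.143. Since |z| > 1.96, significant at α = 0.05.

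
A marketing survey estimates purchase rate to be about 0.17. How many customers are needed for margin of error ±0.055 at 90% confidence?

n = z²p(1-p)/E² = 1.645²×0.17×0.83/0.055² = 126.2 → n = 127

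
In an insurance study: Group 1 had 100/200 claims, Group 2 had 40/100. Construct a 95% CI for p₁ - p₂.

p̂₁ = 0.5, p̂₂ = 0.4. Difference = 0.1. CI = (-0.018, 0.218)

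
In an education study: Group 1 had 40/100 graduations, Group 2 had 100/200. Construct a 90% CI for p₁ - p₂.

p̂₁ = 0.4, p̂₂ = 0.5. Difference = -0.1. CI = (-0.199, -0.001)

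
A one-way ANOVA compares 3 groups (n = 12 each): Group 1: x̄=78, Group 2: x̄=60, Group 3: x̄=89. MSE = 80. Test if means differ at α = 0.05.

Grand mean = 75.67. SS_between = 5144.0, MS_between = 2572.0. F = 32.15, F_crit ≈ 3.285. Reject H₀.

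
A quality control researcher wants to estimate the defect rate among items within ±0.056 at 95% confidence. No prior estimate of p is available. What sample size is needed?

Conservative approach: use p = 0.5 (maximizes p(1-p) = 0.25). n = z²(0.25)/E² = 1.96²×0.25/0.056² = 306.2 → n = 307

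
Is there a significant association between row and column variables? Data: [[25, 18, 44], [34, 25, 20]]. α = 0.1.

χ² = 11.153. df = 2, critical = 4.605. Reject H₀. Variables are dependent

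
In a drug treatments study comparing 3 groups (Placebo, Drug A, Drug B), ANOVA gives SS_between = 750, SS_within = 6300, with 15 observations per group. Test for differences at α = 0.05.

df_between = 2, df_within = 42. F = MS_between/MS_within = 375.0/150.0 = 2.5. F_crit ≈ 3.22. Fail to reject H₀.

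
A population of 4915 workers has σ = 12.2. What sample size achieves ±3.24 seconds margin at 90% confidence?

Without FPC: n₀ = (1.645×12.2/3.24)² = 38.367. With FPC: n = n₀N/(n₀+N-1) = 38.1 → n = 39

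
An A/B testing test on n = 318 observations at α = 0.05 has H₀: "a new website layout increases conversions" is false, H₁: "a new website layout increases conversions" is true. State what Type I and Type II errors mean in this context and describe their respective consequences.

Type I (false positive): concluding that a new website layout increases conversions when it is not — rolling out a layout that doesn't actually help — wasted engineering effort. Type II (false negative): failing to conclude that a new website layout increases conversions when it is — discarding a layout that would have improved conversions — lost revenue. Which is costlier depends on domain priorities and is a judgement call rather than a statistical fact.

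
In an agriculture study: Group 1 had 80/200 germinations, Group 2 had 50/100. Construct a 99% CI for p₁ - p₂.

p̂₁ = 0.4, p̂₂ = 0.5. Difference = -0.1. CI = (-0.257, 0.057)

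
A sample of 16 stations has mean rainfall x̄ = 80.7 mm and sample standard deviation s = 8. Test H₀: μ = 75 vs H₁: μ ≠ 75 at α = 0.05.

t = (x̄ - μ₀)/(s/√n) = (80.7 - 75)/(8/√16) = 2.85. df = 15, critical t = ±2.131. Reject H₀.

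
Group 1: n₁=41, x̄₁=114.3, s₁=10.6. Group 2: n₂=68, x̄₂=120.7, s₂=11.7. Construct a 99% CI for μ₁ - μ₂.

Difference = -6.4. SE = √(10.6²/41 + 11.7²/68) = 2.18. CI = (-12.02, -0.78)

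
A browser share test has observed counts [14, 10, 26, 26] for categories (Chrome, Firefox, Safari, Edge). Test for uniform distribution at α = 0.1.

Expected = 19 each. χ² = Σ(O-E)²/E = 10.737. df = 3, critical value = 6.251. Reject H₀.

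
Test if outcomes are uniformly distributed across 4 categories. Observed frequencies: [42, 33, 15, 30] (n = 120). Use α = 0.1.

Expected = 30 each. χ² = Σ(O-E)²/E = 12.6. df = 3, critical value = 6.251. Reject H₀.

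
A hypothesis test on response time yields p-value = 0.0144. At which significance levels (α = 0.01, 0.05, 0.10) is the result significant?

p = 0.0144. Significant at: α = 0.05, 0.1.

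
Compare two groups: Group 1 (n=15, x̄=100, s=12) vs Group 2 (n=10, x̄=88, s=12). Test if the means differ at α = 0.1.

Pooled sp = 12.0. t = 2.449, df = 23. Critical t = ±1.714. Reject H₀.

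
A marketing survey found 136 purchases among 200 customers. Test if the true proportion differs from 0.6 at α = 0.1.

p̂ = 0.68, p₀ = 0.6. z = (p̂ - p₀)/√(p₀(1-p₀)/n) = 2.309. Critical: ±1.645. Reject H₀.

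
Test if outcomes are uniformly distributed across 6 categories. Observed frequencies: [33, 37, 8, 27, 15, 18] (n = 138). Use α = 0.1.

Expected = 23 each. χ² = Σ(O-E)²/E = 27.217. df = 5, critical value = 9.236. Reject H₀.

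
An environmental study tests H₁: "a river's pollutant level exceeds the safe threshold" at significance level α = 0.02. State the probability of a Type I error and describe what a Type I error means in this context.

P(Type I error) = α = 0.02. A Type I error is rejecting H₀ when H₀ is actually true (false positive) — here, concluding that a river's pollutant level exceeds the safe threshold when in fact this is not the case. Consequence: shutting down a compliant factory unnecessarily.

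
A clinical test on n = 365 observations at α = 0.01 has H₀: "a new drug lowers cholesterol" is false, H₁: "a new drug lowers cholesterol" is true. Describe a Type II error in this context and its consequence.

Type II error: failing to reject H₀ when it is false — concluding that a new drug lowers cholesterol is not supported when in fact it is. Consequence: shelving an effective drug — patients miss out on a treatment that would have helped.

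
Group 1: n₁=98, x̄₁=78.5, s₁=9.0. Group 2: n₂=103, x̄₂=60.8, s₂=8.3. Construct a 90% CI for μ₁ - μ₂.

Difference = 17.7. SE = √(9.0²/98 + 8.3²/103) = 1.223. CI = (15.69, 19.71)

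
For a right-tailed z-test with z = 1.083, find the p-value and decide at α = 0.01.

p = P(Z > 1.083) = 1 - Φ(1.083) ≈ 0.1394. Since p ≥ 0.01, fail to reject H₀ (not significant) at α = 0.01.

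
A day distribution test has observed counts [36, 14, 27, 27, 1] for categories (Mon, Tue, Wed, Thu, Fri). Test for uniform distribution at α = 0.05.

Expected = 21 each. χ² = Σ(O-E)²/E = 35.524. df = 4, critical value = 9.488. Reject H₀.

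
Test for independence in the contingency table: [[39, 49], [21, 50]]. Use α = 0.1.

χ² = 3.634. df = 1, critical = 2.706. Reject H₀. Variables are dependent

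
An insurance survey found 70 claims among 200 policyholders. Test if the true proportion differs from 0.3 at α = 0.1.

p̂ = 0.35, p₀ = 0.3. z = (p̂ - p₀)/√(p₀(1-p₀)/n) = 1.543. Critical: ±1.645. Fail to reject H₀.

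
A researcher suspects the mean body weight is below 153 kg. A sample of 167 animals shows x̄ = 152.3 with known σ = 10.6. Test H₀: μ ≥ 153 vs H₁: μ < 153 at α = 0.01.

z = -0.853. Critical value: -2.33. Fail to reject H₀.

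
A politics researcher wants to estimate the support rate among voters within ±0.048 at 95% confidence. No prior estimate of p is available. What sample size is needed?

Conservative approach: use p = 0.5 (maximizes p(1-p) = 0.25). n = z²(0.25)/E² = 1.96²×0.25/0.048² = 416.8 → n = 417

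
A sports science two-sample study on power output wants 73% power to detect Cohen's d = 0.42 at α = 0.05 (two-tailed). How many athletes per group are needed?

z_{α/2} = 1.96, z_β = Φ⁻¹(0.73) = 0.613. For small effect (d = 0.42): n per group = 2(z_{α/2} + z_β)²/d² = 2(1.96 + 0.613)²/0.42² = 75.1 → 76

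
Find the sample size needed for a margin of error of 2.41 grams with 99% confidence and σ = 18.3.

n = (z*σ/E)² = (2.576×18.3/2.41)² = 382.6 → n = 383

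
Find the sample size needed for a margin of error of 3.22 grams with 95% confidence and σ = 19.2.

n = (z*σ/E)² = (1.96×19.2/3.22)² = 136.6 → n = 137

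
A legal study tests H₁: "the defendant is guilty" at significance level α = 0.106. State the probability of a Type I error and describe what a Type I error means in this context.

P(Type I error) = α = 0.106. A Type I error is rejecting H₀ when H₀ is actually true (false positive) — here, concluding that the defendant is guilty when in fact this is not the case. Consequence: convicting an innocent person.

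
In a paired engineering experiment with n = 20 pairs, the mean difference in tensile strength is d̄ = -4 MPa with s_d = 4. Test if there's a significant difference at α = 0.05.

t = d̄/(s_d/√n) = -4/(4/√20) = -4.472. df = 19, critical t = ±2.093. Reject H₀.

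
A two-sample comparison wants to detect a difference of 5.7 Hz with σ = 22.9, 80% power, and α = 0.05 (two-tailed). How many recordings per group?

n per group = 2(z_α/2 + z_β)²σ²/d² = 2×(1.96 + 0.84)²×22.9²/5.7² = 253.1 → n = 254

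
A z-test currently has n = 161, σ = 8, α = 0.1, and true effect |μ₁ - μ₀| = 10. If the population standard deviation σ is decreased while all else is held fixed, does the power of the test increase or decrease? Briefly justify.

Power increases: a smaller σ shrinks the standard error σ/√n, moving the sampling distribution under H₁ further from the critical value.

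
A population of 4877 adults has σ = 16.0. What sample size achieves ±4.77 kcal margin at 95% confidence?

Without FPC: n₀ = (1.96×16.0/4.77)² = 43.223. With FPC: n = n₀N/(n₀+N-1) = 42.9 → n = 43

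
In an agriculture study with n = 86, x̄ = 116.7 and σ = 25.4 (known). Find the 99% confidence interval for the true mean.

CI = x̄ ± z*(σ/√n) = 116.7 ± 2.576(25.4/√86) = 116.7 ± 7.06 = (109.64, 123.76)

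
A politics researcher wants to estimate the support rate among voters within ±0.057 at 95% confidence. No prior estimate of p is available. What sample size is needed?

Conservative approach: use p = 0.5 (maximizes p(1-p) = 0.25). n = z²(0.25)/E² = 1.96²×0.25/0.057² = 295.6 → n = 296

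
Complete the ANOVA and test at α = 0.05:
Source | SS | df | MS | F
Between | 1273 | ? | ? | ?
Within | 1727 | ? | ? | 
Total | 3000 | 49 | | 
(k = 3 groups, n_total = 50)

df_between = 2, df_within = 47. MS_between = 636.5, MS_within = 36.74. F = 17.322, F_crit ≈ 3.195. Reject H₀.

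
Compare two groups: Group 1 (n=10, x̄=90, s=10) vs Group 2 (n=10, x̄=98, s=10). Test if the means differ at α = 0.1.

Pooled sp = 10.0. t = -1.789, df = 18. Critical t = ±1.734. Reject H₀.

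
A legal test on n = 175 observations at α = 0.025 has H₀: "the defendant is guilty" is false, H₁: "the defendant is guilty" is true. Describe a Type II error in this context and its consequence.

Type II error: failing to reject H₀ when it is false — concluding that the defendant is guilty is not supported when in fact it is. Consequence: acquitting a guilty person.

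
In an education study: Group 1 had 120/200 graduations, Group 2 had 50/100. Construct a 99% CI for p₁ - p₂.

p̂₁ = 0.6, p̂₂ = 0.5. Difference = 0.1. CI = (-0.057, 0.257)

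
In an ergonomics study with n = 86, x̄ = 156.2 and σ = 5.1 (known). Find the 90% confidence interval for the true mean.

CI = x̄ ± z*(σ/√n) = 156.2 ± 1.645(5.1/√86) = 156.2 ± 0.9 = (155.3, 157.1)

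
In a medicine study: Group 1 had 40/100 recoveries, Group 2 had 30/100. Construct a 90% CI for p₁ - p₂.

p̂₁ = 0.4, p̂₂ = 0.3. Difference = 0.1. CI = (-0.01, 0.21)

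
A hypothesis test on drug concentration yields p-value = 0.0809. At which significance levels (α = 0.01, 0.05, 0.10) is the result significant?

p = 0.0809. Significant at: α = 0.1.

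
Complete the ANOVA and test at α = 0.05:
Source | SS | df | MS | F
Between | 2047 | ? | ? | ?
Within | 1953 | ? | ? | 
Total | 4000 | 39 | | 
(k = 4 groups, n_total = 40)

df_between = 3, df_within = 36. MS_between = 682.33, MS_within = 54.25. F = 12.578, F_crit ≈ 2.866. Reject H₀.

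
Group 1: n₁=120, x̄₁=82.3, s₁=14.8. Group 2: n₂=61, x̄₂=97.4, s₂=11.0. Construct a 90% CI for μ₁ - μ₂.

Difference = -15.1. SE = √(14.8²/120 + 11.0²/61) = 1.952. CI = (-18.31, -11.89)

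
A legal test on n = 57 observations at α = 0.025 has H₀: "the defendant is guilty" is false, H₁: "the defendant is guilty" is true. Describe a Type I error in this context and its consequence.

Type I error: rejecting H₀ when it is true — concluding that the defendant is guilty when in fact it is not. Consequence: convicting an innocent person.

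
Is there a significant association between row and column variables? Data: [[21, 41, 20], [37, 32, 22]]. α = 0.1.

χ² = 5.164. df = 2, critical = 4.605. Reject H₀. Variables are dependent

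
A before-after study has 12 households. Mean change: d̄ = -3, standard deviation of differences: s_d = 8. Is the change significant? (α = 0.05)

t = d̄/(s_d/√n) = -3/(8/√12) = -1.299. df = 11, critical t = ±2.201. Fail to reject H₀.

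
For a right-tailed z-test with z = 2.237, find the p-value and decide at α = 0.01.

p = P(Z > 2.237) = 1 - Φ(2.237) ≈ 0.0126. Since p ≥ 0.01, fail to reject H₀ (not significant) at α = 0.01.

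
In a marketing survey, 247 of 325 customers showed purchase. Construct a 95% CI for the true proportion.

p̂ = 0.76. CI = p̂ ± z*√(p̂(1-p̂)/n) = (0.714, 0.806)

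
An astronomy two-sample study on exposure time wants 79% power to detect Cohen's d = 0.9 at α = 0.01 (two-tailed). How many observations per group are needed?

z_{α/2} = 2.576, z_β = Φ⁻¹(0.79) = 0.806. For large effect (d = 0.9): n per group = 2(z_{α/2} + z_β)²/d² = 2(2.576 + 0.806)²/0.9² = 28.2 → 29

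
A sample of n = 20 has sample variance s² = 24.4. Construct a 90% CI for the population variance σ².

df = 19. χ²_{0.05} = 30.144, χ²_{0.95} = 10.117. CI for σ² = ((n-1)s²/χ²_{α/2}, (n-1)s²/χ²_{1-α/2}) = (19·24.4/30.144, 19·24.4/10.117) = (15.38, 45.82)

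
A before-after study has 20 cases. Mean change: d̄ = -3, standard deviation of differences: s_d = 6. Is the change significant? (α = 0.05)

t = d̄/(s_d/√n) = -3/(6/√20) = -2.236. df = 19, critical t = ±2.093. Reject H₀.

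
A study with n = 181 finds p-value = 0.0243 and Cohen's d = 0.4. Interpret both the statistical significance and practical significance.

Statistically significant (p = 0.0243 < 0.05). Cohen's d = 0.4 indicates a small effect size. Both statistical and practical significance should be considered.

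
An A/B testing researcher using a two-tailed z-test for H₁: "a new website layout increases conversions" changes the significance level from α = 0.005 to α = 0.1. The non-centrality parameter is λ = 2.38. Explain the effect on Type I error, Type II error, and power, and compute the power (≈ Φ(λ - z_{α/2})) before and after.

Increasing α from 0.005 to 0.1:
• Type I error rate increases (α is the Type I rate by definition).
• Critical value moves from z_{α/2} = 2.807 to 1.645, so power = Φ(λ - z_{α/2}) goes from Φ(2.38 - 2.807) = 0.335 to Φ(2.38 - 1.645) = 0.769.
• Type II error rate β = 1 - power therefore decreases (0.665 → 0.231).
Appropriate when false negatives are costly — here, discarding a layout that would have improved conversions — lost revenue.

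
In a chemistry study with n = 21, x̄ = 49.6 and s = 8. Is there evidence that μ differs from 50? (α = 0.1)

t = (x̄ - μ₀)/(s/√n) = (49.6 - 50)/(8/√21) = -0.229. df = 20, critical t = ±1.725. Fail to reject H₀.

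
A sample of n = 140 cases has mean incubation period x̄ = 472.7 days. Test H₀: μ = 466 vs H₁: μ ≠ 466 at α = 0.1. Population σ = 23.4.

z = (x̄ - μ₀)/(σ/√n) = (472.7 - 466)/(23.4/√140) = 3.388. Critical value: ±1.645. Since |3.388| > 1.645, Reject H₀.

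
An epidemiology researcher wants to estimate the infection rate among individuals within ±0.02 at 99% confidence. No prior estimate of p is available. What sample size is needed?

Conservative approach: use p = 0.5 (maximizes p(1-p) = 0.25). n = z²(0.25)/E² = 2.576²×0.25/0.02² = 4147.4 → n = 4148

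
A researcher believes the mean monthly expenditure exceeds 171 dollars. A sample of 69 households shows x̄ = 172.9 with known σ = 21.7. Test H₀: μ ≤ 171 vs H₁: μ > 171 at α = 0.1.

z = 0.727. Critical value: 1.28. Fail to reject H₀.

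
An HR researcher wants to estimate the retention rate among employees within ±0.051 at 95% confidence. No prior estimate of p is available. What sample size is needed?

Conservative approach: use p = 0.5 (maximizes p(1-p) = 0.25). n = z²(0.25)/E² = 1.96²×0.25/0.051² = 369.2 → n = 370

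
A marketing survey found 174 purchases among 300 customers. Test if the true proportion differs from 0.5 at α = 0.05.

p̂ = 0.58, p₀ = 0.5. z = (p̂ - p₀)/√(p₀(1-p₀)/n) = 2.771. Critical: ±1.96. Reject H₀.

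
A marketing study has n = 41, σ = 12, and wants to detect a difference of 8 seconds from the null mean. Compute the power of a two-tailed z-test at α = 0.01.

SE = σ/√n = 12/√41 = 1.874. Non-centrality λ = d/SE = 8/1.874 = 4.269. Power ≈ Φ(λ - z_{α/2}) = Φ(4.269 - 2.576) = Φ(1.693) = 0.955.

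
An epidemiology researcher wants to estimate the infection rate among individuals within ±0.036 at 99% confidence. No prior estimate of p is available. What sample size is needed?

Conservative approach: use p = 0.5 (maximizes p(1-p) = 0.25). n = z²(0.25)/E² = 2.576²×0.25/0.036² = 1280.05 → n = 1281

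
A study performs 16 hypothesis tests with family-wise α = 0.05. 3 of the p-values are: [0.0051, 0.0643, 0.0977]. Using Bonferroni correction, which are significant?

Bonferroni α = 0.05/16 = 0.00313. None of the given p-values are significant.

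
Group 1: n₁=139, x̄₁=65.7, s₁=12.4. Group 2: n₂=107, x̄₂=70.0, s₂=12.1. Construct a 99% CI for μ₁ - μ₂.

Difference = -4.3. SE = √(12.4²/139 + 12.1²/107) = 1.573. CI = (-8.35, -0.25)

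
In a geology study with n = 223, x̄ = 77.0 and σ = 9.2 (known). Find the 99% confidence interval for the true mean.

CI = x̄ ± z*(σ/√n) = 77.0 ± 2.576(9.2/√223) = 77.0 ± 1.59 = (75.41, 78.59)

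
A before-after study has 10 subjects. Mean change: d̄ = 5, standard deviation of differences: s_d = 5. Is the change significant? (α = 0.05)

t = d̄/(s_d/√n) = 5/(5/√10) = 3.162. df = 9, critical t = ±2.262. Reject H₀.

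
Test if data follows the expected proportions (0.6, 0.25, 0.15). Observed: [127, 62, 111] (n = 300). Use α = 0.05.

Expected: [180.0, 75.0, 45.0]. χ² = 114.659. df = 2, critical = 5.991. Reject H₀.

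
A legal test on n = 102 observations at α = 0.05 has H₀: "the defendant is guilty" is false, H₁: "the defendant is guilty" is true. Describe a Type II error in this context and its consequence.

Type II error: failing to reject H₀ when it is false — concluding that the defendant is guilty is not supported when in fact it is. Consequence: acquitting a guilty person.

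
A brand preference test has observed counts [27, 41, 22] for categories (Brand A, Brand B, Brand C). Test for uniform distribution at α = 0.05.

Expected = 30 each. χ² = Σ(O-E)²/E = 6.467. df = 2, critical value = 5.991. Reject H₀.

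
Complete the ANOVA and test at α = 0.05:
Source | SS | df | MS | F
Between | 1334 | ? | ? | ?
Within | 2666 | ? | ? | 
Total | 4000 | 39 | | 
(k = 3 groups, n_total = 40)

df_between = 2, df_within = 37. MS_between = 667.0, MS_within = 72.05. F = 9.257, F_crit ≈ 3.252. Reject H₀.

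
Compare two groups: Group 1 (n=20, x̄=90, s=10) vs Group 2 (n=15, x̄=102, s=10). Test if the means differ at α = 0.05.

Pooled sp = 10.0. t = -3.513, df = 33. Critical t = ±2.035. Reject H₀.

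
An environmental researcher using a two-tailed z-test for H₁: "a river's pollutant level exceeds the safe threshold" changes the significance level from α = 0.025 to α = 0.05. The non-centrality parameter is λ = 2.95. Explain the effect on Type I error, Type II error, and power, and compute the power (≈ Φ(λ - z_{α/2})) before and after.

Increasing α from 0.025 to 0.05:
• Type I error rate increases (α is the Type I rate by definition).
• Critical value moves from z_{α/2} = 2.241 to 1.96, so power = Φ(λ - z_{α/2}) goes from Φ(2.95 - 2.241) = 0.761 to Φ(2.95 - 1.96) = 0.839.
• Type II error rate β = 1 - power therefore decreases (0.239 → 0.161).
Appropriate when false negatives are costly — here, allowing unsafe pollution to continue.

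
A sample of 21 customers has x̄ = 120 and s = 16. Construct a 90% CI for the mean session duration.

CI = x̄ ± t*(s/√n) = 120 ± 1.725(16/√21) = (113.98, 126.02)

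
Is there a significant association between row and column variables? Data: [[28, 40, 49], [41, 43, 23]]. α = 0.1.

χ² = 11.523. df = 2, critical = 4.605. Reject H₀. Variables are dependent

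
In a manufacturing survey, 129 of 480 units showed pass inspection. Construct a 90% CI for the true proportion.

p̂ = 0.269. CI = p̂ ± z*√(p̂(1-p̂)/n) = (0.235, 0.302)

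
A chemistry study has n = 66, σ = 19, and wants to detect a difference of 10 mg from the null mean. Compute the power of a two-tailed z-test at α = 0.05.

SE = σ/√n = 19/√66 = 2.339. Non-centrality λ = d/SE = 10/2.339 = 4.276. Power ≈ Φ(λ - z_{α/2}) = Φ(4.276 - 1.96) = Φ(2.316) = 0.99.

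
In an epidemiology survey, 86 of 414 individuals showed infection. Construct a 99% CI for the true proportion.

p̂ = 0.208. CI = p̂ ± z*√(p̂(1-p̂)/n) = (0.156, 0.259)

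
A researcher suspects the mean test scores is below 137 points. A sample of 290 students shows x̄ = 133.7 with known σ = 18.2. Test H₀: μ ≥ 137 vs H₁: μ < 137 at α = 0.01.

z = -3.088. Critical value: -2.33. Reject H₀.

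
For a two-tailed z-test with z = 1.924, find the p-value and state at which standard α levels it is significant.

p = 2·P(Z > |1.924|) = 2·(1 - Φ(1.924)) ≈ 0.0544. Significant at α = 0.1.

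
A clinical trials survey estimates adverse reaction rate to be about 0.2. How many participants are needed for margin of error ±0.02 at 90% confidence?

n = z²p(1-p)/E² = 1.645²×0.2×0.8/0.02² = 1082.4 → n = 1083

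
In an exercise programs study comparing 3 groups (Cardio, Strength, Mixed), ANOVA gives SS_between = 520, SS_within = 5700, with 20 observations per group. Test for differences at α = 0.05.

df_between = 2, df_within = 57. F = MS_between/MS_within = 260.0/100.0 = 2.6. F_crit ≈ 3.159. Fail to reject H₀.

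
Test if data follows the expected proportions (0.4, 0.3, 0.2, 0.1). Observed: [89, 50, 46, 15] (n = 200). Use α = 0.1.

Expected: [80.0, 60.0, 40.0, 20.0]. χ² = 4.829. df = 3, critical = 6.251. Fail to reject H₀.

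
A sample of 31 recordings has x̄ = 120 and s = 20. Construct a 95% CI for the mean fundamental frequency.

CI = x̄ ± t*(s/√n) = 120 ± 2.042(20/√31) = (112.66, 127.34)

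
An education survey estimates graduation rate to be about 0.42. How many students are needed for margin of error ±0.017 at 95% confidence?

n = z²p(1-p)/E² = 1.96²×0.42×0.58/0.017² = 3238.1 → n = 3239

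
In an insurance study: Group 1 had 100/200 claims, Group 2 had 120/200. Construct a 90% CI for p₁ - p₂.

p̂₁ = 0.5, p̂₂ = 0.6. Difference = -0.1. CI = (-0.181, -0.019)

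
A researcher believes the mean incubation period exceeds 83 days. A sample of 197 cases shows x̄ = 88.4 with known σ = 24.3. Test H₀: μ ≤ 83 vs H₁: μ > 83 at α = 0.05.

z = 3.119. Critical value: 1.645. Reject H₀.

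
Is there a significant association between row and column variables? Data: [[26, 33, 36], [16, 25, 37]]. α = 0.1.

χ² = 1.845. df = 2, critical = 4.605. Fail to reject H₀. No evidence of dependence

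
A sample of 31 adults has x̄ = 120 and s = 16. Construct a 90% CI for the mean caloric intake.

CI = x̄ ± t*(s/√n) = 120 ± 1.697(16/√31) = (115.12, 124.88)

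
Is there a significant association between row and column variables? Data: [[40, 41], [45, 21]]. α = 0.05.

χ² = 5.27. df = 1, critical = 3.841. Reject H₀. Variables are dependent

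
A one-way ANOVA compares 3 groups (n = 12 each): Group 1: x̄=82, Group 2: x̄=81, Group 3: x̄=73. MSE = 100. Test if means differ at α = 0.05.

Grand mean = 78.67. SS_between = 584.0, MS_between = 292.0. F = 2.92, F_crit ≈ 3.285. Fail to reject H₀.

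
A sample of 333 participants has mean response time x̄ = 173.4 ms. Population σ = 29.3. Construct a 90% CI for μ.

CI = x̄ ± z*(σ/√n) = 173.4 ± 1.645(29.3/√333) = 173.4 ± 2.64 = (170.76, 176.04)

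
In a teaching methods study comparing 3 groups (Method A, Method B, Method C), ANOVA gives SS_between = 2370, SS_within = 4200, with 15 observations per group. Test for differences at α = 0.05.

df_between = 2, df_within = 42. F = MS_between/MS_within = 1185.0/100.0 = 11.85. F_crit ≈ 3.22. Reject H₀. At least one mean differs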